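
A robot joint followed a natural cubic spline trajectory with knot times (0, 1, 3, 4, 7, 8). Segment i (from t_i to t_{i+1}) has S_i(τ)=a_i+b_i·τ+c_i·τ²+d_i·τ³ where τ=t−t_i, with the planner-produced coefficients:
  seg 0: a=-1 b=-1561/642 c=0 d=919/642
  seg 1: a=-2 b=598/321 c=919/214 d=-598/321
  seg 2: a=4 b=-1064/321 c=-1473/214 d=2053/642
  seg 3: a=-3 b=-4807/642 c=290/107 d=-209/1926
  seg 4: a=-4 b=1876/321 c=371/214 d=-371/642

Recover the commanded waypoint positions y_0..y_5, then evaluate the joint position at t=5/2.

y_0 = S_0(0) = a_0 = -1
y_1 = S_1(0) = a_1 = -2
y_2 = S_2(0) = a_2 = 4
y_3 = S_3(0) = a_3 = -3
y_4 = S_4(0) = a_4 = -4
y_5 = S_4(1) = 3
t_q=5/2 is in segment 1 (τ=3/2); S_1(τ)=3569/856

y_0=-1 y_1=-2 y_2=4 y_3=-3 y_4=-4 y_5=3
S(5/2) = 3569/856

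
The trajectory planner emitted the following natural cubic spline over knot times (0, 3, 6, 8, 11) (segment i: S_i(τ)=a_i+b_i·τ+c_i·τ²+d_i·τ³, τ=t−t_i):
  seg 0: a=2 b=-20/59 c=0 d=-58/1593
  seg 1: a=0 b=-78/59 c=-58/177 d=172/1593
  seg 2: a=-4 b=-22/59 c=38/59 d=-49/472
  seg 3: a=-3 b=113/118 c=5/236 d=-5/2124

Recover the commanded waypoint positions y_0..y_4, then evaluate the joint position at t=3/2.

y_0 = S_0(0) = a_0 = 2
y_1 = S_1(0) = a_1 = 0
y_2 = S_2(0) = a_2 = -4
y_3 = S_3(0) = a_3 = -3
y_4 = S_3(3) = 0
t_q=3/2 is in segment 0 (τ=3/2); S_0(τ)=323/236

y_0=2 y_1=0 y_2=-4 y_3=-3 y_4=0
S(3/2) = 323/236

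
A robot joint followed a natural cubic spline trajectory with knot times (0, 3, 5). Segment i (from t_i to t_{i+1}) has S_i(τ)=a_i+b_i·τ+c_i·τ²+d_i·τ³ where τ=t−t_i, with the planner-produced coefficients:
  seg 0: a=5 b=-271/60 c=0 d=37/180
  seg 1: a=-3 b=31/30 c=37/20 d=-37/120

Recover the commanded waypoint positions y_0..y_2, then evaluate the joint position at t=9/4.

y_0 = S_0(0) = a_0 = 5
y_1 = S_1(0) = a_1 = -3
y_2 = S_1(2) = 4
t_q=9/4 is in segment 0 (τ=9/4); S_0(τ)=-3611/1280

y_0=5 y_1=-3 y_2=4
S(9/4) = -3611/1280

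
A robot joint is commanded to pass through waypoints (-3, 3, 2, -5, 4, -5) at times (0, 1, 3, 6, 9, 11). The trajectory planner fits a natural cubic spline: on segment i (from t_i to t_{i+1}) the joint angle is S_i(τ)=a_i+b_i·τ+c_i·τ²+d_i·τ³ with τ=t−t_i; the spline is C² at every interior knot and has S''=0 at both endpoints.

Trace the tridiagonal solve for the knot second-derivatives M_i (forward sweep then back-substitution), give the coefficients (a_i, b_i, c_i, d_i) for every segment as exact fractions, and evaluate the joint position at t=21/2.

Δ: Δ0=6, Δ1=-1/2, Δ2=-7/3, Δ3=3, Δ4=-9/2
row 1: diag=6, rhs=-39; c'=1/3, d'=-13/2
row 2: denom=10−2·1/3=28/3; d'=(-11−2·-13/2)/(28/3)=3/14
row 3: denom=12−3·9/28=309/28; d'=(32−3·3/14)/(309/28)=878/309
row 4: denom=10−3·28/103=946/103; d'=(-45−3·878/309)/(946/103)=-5513/946
back: M4=-5513/946
back: M3=878/309−28/103·-5513/946=6280/1419
back: M2=3/14−9/28·6280/1419=-1143/946
back: M1=-13/2−1/3·-1143/946=-2884/473
M: M0=0, M1=-2884/473, M2=-1143/946, M3=6280/1419, M4=-5513/946, M5=0
seg 0: a=-3, c=M0/2=0, d=(M1−M0)/(6·1)=-1442/1419, b=Δ0−h0·(2M0+M1)/6=9956/1419
seg 1: a=3, c=M1/2=-1442/473, d=(M2−M1)/(6·2)=4625/11352, b=Δ1−h1·(2M1+M2)/6=5630/1419
seg 2: a=2, c=M2/2=-1143/1892, d=(M3−M2)/(6·3)=15989/51084, b=Δ2−h2·(2M2+M3)/6=-9473/2838
seg 3: a=-5, c=M3/2=3140/1419, d=(M4−M3)/(6·3)=-29099/51084, b=Δ3−h3·(2M3+M4)/6=8447/5676
seg 4: a=4, c=M4/2=-5513/1892, d=(M5−M4)/(6·2)=5513/11352, b=Δ4−h4·(2M4+M5)/6=-1745/2838
t_q=21/2 → seg 4, τ=3/2; S=4+-1745/2838·τ+-5513/1892·τ²+5513/11352·τ³=-55683/30272

  seg 0: a=-3 b=9956/1419 c=0 d=-1442/1419
  seg 1: a=3 b=5630/1419 c=-1442/473 d=4625/11352
  seg 2: a=2 b=-9473/2838 c=-1143/1892 d=15989/51084
  seg 3: a=-5 b=8447/5676 c=3140/1419 d=-29099/51084
  seg 4: a=4 b=-1745/2838 c=-5513/1892 d=5513/11352
S(21/2) = -55683/30272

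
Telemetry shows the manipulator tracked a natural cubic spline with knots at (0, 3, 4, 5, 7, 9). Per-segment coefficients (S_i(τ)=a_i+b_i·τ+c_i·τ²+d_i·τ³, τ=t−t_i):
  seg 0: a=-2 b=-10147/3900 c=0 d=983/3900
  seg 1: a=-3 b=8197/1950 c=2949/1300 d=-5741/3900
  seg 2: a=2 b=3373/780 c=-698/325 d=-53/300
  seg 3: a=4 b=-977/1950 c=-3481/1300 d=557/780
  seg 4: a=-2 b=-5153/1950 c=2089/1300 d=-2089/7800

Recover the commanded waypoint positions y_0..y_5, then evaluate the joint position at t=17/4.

y_0=-2 y_1=-3 y_2=2 y_3=4 y_4=-2 y_5=-3
S(17/4) = 244949/83200

y_0 = S_0(0) = a_0 = -2
y_1 = S_1(0) = a_1 = -3
y_2 = S_2(0) = a_2 = 2
y_3 = S_3(0) = a_3 = 4
y_4 = S_4(0) = a_4 = -2
y_5 = S_4(2) = -3
t_q=17/4 is in segment 2 (τ=1/4); S_2(τ)=244949/83200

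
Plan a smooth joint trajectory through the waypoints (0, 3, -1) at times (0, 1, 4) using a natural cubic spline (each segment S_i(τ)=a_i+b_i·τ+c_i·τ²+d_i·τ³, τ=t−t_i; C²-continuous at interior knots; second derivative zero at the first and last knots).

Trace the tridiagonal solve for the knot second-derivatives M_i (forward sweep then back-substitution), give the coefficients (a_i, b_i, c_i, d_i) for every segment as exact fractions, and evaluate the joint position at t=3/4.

Δ: Δ0=3, Δ1=-4/3
row 1: diag=8, rhs=-26; c'=3/8, d'=-13/4
back: M1=-13/4
M: M0=0, M1=-13/4, M2=0
seg 0: a=0, c=M0/2=0, d=(M1−M0)/(6·1)=-13/24, b=Δ0−h0·(2M0+M1)/6=85/24
seg 1: a=3, c=M1/2=-13/8, d=(M2−M1)/(6·3)=13/72, b=Δ1−h1·(2M1+M2)/6=23/12
t_q=3/4 → seg 0, τ=3/4; S=0+85/24·τ+0·τ²+-13/24·τ³=1243/512

  seg 0: a=0 b=85/24 c=0 d=-13/24
  seg 1: a=3 b=23/12 c=-13/8 d=13/72
S(3/4) = 1243/512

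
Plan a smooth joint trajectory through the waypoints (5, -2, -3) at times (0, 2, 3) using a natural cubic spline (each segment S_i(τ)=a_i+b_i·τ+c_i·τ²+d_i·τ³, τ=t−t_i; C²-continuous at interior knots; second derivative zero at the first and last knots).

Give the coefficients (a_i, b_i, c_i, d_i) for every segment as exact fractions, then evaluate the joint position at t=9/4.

Δ: Δ0=-7/2, Δ1=-1
row 1: diag=6, rhs=15; c'=1/6, d'=5/2
back: M1=5/2
M: M0=0, M1=5/2, M2=0
seg 0: a=5, c=M0/2=0, d=(M1−M0)/(6·2)=5/24, b=Δ0−h0·(2M0+M1)/6=-13/3
seg 1: a=-2, c=M1/2=5/4, d=(M2−M1)/(6·1)=-5/12, b=Δ1−h1·(2M1+M2)/6=-11/6
t_q=9/4 → seg 1, τ=1/4; S=-2+-11/6·τ+5/4·τ²+-5/12·τ³=-611/256

  seg 0: a=5 b=-13/3 c=0 d=5/24
  seg 1: a=-2 b=-11/6 c=5/4 d=-5/12
S(9/4) = -611/256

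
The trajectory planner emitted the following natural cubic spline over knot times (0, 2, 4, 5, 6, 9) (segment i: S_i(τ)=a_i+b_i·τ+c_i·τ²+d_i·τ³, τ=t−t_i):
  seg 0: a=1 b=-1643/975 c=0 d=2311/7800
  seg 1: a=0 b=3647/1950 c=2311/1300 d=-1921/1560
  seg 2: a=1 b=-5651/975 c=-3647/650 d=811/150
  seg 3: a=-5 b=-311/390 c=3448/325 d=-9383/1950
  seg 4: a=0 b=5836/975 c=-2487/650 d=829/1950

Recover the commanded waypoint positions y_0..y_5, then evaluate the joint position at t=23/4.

y_0=1 y_1=0 y_2=1 y_3=-5 y_4=0 y_5=-5
S(23/4) = -69071/41600

y_0 = S_0(0) = a_0 = 1
y_1 = S_1(0) = a_1 = 0
y_2 = S_2(0) = a_2 = 1
y_3 = S_3(0) = a_3 = -5
y_4 = S_4(0) = a_4 = 0
y_5 = S_4(3) = -5
t_q=23/4 is in segment 3 (τ=3/4); S_3(τ)=-69071/41600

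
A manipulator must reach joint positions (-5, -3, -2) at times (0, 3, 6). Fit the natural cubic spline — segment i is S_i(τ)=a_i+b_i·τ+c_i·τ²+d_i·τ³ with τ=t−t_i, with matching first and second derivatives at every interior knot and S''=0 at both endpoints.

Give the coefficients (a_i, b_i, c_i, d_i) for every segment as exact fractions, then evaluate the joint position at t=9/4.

Δ: Δ0=2/3, Δ1=1/3
row 1: diag=12, rhs=-2; c'=1/4, d'=-1/6
back: M1=-1/6
M: M0=0, M1=-1/6, M2=0
seg 0: a=-5, c=M0/2=0, d=(M1−M0)/(6·3)=-1/108, b=Δ0−h0·(2M0+M1)/6=3/4
seg 1: a=-3, c=M1/2=-1/12, d=(M2−M1)/(6·3)=1/108, b=Δ1−h1·(2M1+M2)/6=1/2
t_q=9/4 → seg 0, τ=9/4; S=-5+3/4·τ+0·τ²+-1/108·τ³=-875/256

  seg 0: a=-5 b=3/4 c=0 d=-1/108
  seg 1: a=-3 b=1/2 c=-1/12 d=1/108
S(9/4) = -875/256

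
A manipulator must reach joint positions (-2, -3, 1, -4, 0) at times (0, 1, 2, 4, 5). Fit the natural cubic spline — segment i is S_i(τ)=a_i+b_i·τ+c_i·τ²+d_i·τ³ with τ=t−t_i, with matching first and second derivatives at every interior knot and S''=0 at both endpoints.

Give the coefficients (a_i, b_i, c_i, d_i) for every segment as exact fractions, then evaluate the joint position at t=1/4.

  seg 0: a=-2 b=-167/61 c=0 d=106/61
  seg 1: a=-3 b=151/61 c=318/61 d=-225/61
  seg 2: a=1 b=112/61 c=-357/61 d=899/488
  seg 3: a=-4 b=65/122 c=1269/244 d=-423/244
S(1/4) = -5187/1952

Δ: Δ0=-1, Δ1=4, Δ2=-5/2, Δ3=4
row 1: diag=4, rhs=30; c'=1/4, d'=15/2
row 2: denom=6−1·1/4=23/4; d'=(-39−1·15/2)/(23/4)=-186/23
row 3: denom=6−2·8/23=122/23; d'=(39−2·-186/23)/(122/23)=1269/122
back: M3=1269/122
back: M2=-186/23−8/23·1269/122=-714/61
back: M1=15/2−1/4·-714/61=636/61
M: M0=0, M1=636/61, M2=-714/61, M3=1269/122, M4=0
seg 0: a=-2, c=M0/2=0, d=(M1−M0)/(6·1)=106/61, b=Δ0−h0·(2M0+M1)/6=-167/61
seg 1: a=-3, c=M1/2=318/61, d=(M2−M1)/(6·1)=-225/61, b=Δ1−h1·(2M1+M2)/6=151/61
seg 2: a=1, c=M2/2=-357/61, d=(M3−M2)/(6·2)=899/488, b=Δ2−h2·(2M2+M3)/6=112/61
seg 3: a=-4, c=M3/2=1269/244, d=(M4−M3)/(6·1)=-423/244, b=Δ3−h3·(2M3+M4)/6=65/122
t_q=1/4 → seg 0, τ=1/4; S=-2+-167/61·τ+0·τ²+106/61·τ³=-5187/1952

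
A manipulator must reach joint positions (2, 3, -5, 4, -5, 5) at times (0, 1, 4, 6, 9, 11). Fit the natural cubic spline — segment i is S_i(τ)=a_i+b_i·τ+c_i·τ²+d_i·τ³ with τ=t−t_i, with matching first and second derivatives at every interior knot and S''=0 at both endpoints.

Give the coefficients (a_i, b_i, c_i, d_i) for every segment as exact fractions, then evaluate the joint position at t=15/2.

  seg 0: a=2 b=89/46 c=0 d=-43/46
  seg 1: a=3 b=-20/23 c=-129/46 d=913/1242
  seg 2: a=-5 b=99/46 c=263/69 d=-91/69
  seg 3: a=4 b=217/138 c=-283/69 d=1067/1242
  seg 4: a=-5 b=11/69 c=167/46 d=-167/276
S(15/2) = 11/368

Δ: Δ0=1, Δ1=-8/3, Δ2=9/2, Δ3=-3, Δ4=5
row 1: diag=8, rhs=-22; c'=3/8, d'=-11/4
row 2: denom=10−3·3/8=71/8; d'=(43−3·-11/4)/(71/8)=410/71
row 3: denom=10−2·16/71=678/71; d'=(-45−2·410/71)/(678/71)=-4015/678
row 4: denom=10−3·71/226=2047/226; d'=(48−3·-4015/678)/(2047/226)=167/23
back: M4=167/23
back: M3=-4015/678−71/226·167/23=-566/69
back: M2=410/71−16/71·-566/69=526/69
back: M1=-11/4−3/8·526/69=-129/23
M: M0=0, M1=-129/23, M2=526/69, M3=-566/69, M4=167/23, M5=0
seg 0: a=2, c=M0/2=0, d=(M1−M0)/(6·1)=-43/46, b=Δ0−h0·(2M0+M1)/6=89/46
seg 1: a=3, c=M1/2=-129/46, d=(M2−M1)/(6·3)=913/1242, b=Δ1−h1·(2M1+M2)/6=-20/23
seg 2: a=-5, c=M2/2=263/69, d=(M3−M2)/(6·2)=-91/69, b=Δ2−h2·(2M2+M3)/6=99/46
seg 3: a=4, c=M3/2=-283/69, d=(M4−M3)/(6·3)=1067/1242, b=Δ3−h3·(2M3+M4)/6=217/138
seg 4: a=-5, c=M4/2=167/46, d=(M5−M4)/(6·2)=-167/276, b=Δ4−h4·(2M4+M5)/6=11/69
t_q=15/2 → seg 3, τ=3/2; S=4+217/138·τ+-283/69·τ²+1067/1242·τ³=11/368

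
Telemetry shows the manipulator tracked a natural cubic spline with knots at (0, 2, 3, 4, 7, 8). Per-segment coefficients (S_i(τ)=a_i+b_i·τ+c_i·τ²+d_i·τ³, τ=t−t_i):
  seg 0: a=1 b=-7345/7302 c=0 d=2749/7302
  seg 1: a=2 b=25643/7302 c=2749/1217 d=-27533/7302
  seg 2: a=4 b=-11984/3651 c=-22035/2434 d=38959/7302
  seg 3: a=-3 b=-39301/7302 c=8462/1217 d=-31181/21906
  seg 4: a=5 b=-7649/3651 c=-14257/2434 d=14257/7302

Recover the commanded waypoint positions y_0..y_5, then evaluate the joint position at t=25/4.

y_0 = S_0(0) = a_0 = 1
y_1 = S_1(0) = a_1 = 2
y_2 = S_2(0) = a_2 = 4
y_3 = S_3(0) = a_3 = -3
y_4 = S_4(0) = a_4 = 5
y_5 = S_4(1) = -1
t_q=25/4 is in segment 3 (τ=9/4); S_3(τ)=603939/155776

y_0=1 y_1=2 y_2=4 y_3=-3 y_4=5 y_5=-1
S(25/4) = 603939/155776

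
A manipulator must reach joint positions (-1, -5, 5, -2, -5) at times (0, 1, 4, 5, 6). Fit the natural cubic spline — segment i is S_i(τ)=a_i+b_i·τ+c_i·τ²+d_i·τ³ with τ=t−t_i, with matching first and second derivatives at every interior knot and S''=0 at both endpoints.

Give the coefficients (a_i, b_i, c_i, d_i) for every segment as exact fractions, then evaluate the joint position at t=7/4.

  seg 0: a=-1 b=-1817/318 c=0 d=545/318
  seg 1: a=-5 b=-91/159 c=545/106 d=-407/318
  seg 2: a=5 b=-1361/318 c=-338/53 d=1163/318
  seg 3: a=-2 b=-964/159 c=487/106 d=-487/318
S(7/4) = -20875/6784

Δ: Δ0=-4, Δ1=10/3, Δ2=-7, Δ3=-3
row 1: diag=8, rhs=44; c'=3/8, d'=11/2
row 2: denom=8−3·3/8=55/8; d'=(-62−3·11/2)/(55/8)=-628/55
row 3: denom=4−1·8/55=212/55; d'=(24−1·-628/55)/(212/55)=487/53
back: M3=487/53
back: M2=-628/55−8/55·487/53=-676/53
back: M1=11/2−3/8·-676/53=545/53
M: M0=0, M1=545/53, M2=-676/53, M3=487/53, M4=0
seg 0: a=-1, c=M0/2=0, d=(M1−M0)/(6·1)=545/318, b=Δ0−h0·(2M0+M1)/6=-1817/318
seg 1: a=-5, c=M1/2=545/106, d=(M2−M1)/(6·3)=-407/318, b=Δ1−h1·(2M1+M2)/6=-91/159
seg 2: a=5, c=M2/2=-338/53, d=(M3−M2)/(6·1)=1163/318, b=Δ2−h2·(2M2+M3)/6=-1361/318
seg 3: a=-2, c=M3/2=487/106, d=(M4−M3)/(6·1)=-487/318, b=Δ3−h3·(2M3+M4)/6=-964/159
t_q=7/4 → seg 1, τ=3/4; S=-5+-91/159·τ+545/106·τ²+-407/318·τ³=-20875/6784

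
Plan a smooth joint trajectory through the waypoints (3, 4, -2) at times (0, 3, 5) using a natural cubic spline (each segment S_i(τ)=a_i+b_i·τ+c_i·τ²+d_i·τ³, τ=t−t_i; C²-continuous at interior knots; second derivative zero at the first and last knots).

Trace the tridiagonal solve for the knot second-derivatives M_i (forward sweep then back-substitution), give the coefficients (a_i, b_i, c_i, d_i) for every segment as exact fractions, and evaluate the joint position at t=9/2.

Δ: Δ0=1/3, Δ1=-3
row 1: diag=10, rhs=-20; c'=1/5, d'=-2
back: M1=-2
M: M0=0, M1=-2, M2=0
seg 0: a=3, c=M0/2=0, d=(M1−M0)/(6·3)=-1/9, b=Δ0−h0·(2M0+M1)/6=4/3
seg 1: a=4, c=M1/2=-1, d=(M2−M1)/(6·2)=1/6, b=Δ1−h1·(2M1+M2)/6=-5/3
t_q=9/2 → seg 1, τ=3/2; S=4+-5/3·τ+-1·τ²+1/6·τ³=-3/16

  seg 0: a=3 b=4/3 c=0 d=-1/9
  seg 1: a=4 b=-5/3 c=-1 d=1/6
S(9/2) = -3/16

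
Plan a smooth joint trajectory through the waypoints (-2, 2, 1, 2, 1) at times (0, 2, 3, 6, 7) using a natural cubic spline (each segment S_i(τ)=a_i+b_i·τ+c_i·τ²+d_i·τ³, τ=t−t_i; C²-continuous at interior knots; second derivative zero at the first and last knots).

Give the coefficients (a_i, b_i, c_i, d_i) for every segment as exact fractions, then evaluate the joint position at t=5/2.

  seg 0: a=-2 b=215/69 c=0 d=-77/276
  seg 1: a=2 b=-16/69 c=-77/46 d=125/138
  seg 2: a=1 b=-119/138 c=24/23 d=-89/414
  seg 3: a=2 b=-28/69 c=-41/46 d=41/138
S(5/2) = 581/368

Δ: Δ0=2, Δ1=-1, Δ2=1/3, Δ3=-1
row 1: diag=6, rhs=-18; c'=1/6, d'=-3
row 2: denom=8−1·1/6=47/6; d'=(8−1·-3)/(47/6)=66/47
row 3: denom=8−3·18/47=322/47; d'=(-8−3·66/47)/(322/47)=-41/23
back: M3=-41/23
back: M2=66/47−18/47·-41/23=48/23
back: M1=-3−1/6·48/23=-77/23
M: M0=0, M1=-77/23, M2=48/23, M3=-41/23, M4=0
seg 0: a=-2, c=M0/2=0, d=(M1−M0)/(6·2)=-77/276, b=Δ0−h0·(2M0+M1)/6=215/69
seg 1: a=2, c=M1/2=-77/46, d=(M2−M1)/(6·1)=125/138, b=Δ1−h1·(2M1+M2)/6=-16/69
seg 2: a=1, c=M2/2=24/23, d=(M3−M2)/(6·3)=-89/414, b=Δ2−h2·(2M2+M3)/6=-119/138
seg 3: a=2, c=M3/2=-41/46, d=(M4−M3)/(6·1)=41/138, b=Δ3−h3·(2M3+M4)/6=-28/69
t_q=5/2 → seg 1, τ=1/2; S=2+-16/69·τ+-77/46·τ²+125/138·τ³=581/368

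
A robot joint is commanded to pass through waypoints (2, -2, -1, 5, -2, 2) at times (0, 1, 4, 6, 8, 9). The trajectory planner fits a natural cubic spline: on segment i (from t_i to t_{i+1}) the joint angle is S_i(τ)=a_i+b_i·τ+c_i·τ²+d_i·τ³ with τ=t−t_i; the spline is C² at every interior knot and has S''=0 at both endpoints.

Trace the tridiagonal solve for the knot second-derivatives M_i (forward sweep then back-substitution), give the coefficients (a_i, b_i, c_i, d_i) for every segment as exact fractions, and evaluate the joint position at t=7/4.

  seg 0: a=2 b=-9641/2199 c=0 d=845/2199
  seg 1: a=-2 b=-7106/2199 c=845/733 d=26/2199
  seg 2: a=-1 b=8806/2199 c=923/733 d=-7747/8796
  seg 3: a=5 b=-3359/2199 c=-5901/1466 d=26731/17592
  seg 4: a=-2 b=2663/4398 c=14929/2932 d=-14929/8796
S(7/4) = -88433/23456

Δ: Δ0=-4, Δ1=1/3, Δ2=3, Δ3=-7/2, Δ4=4
row 1: diag=8, rhs=26; c'=3/8, d'=13/4
row 2: denom=10−3·3/8=71/8; d'=(16−3·13/4)/(71/8)=50/71
row 3: denom=8−2·16/71=536/71; d'=(-39−2·50/71)/(536/71)=-2869/536
row 4: denom=6−2·71/268=733/134; d'=(45−2·-2869/536)/(733/134)=14929/1466
back: M4=14929/1466
back: M3=-2869/536−71/268·14929/1466=-5901/733
back: M2=50/71−16/71·-5901/733=1846/733
back: M1=13/4−3/8·1846/733=1690/733
M: M0=0, M1=1690/733, M2=1846/733, M3=-5901/733, M4=14929/1466, M5=0
seg 0: a=2, c=M0/2=0, d=(M1−M0)/(6·1)=845/2199, b=Δ0−h0·(2M0+M1)/6=-9641/2199
seg 1: a=-2, c=M1/2=845/733, d=(M2−M1)/(6·3)=26/2199, b=Δ1−h1·(2M1+M2)/6=-7106/2199
seg 2: a=-1, c=M2/2=923/733, d=(M3−M2)/(6·2)=-7747/8796, b=Δ2−h2·(2M2+M3)/6=8806/2199
seg 3: a=5, c=M3/2=-5901/1466, d=(M4−M3)/(6·2)=26731/17592, b=Δ3−h3·(2M3+M4)/6=-3359/2199
seg 4: a=-2, c=M4/2=14929/2932, d=(M5−M4)/(6·1)=-14929/8796, b=Δ4−h4·(2M4+M5)/6=2663/4398
t_q=7/4 → seg 1, τ=3/4; S=-2+-7106/2199·τ+845/733·τ²+26/2199·τ³=-88433/23456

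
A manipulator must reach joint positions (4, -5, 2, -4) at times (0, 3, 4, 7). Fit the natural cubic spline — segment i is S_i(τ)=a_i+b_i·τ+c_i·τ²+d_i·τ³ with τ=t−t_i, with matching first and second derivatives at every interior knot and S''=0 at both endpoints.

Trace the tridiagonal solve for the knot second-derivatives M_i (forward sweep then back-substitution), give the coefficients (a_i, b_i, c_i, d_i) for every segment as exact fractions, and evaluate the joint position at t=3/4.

Δ: Δ0=-3, Δ1=7, Δ2=-2
row 1: diag=8, rhs=60; c'=1/8, d'=15/2
row 2: denom=8−1·1/8=63/8; d'=(-54−1·15/2)/(63/8)=-164/21
back: M2=-164/21
back: M1=15/2−1/8·-164/21=178/21
M: M0=0, M1=178/21, M2=-164/21, M3=0
seg 0: a=4, c=M0/2=0, d=(M1−M0)/(6·3)=89/189, b=Δ0−h0·(2M0+M1)/6=-152/21
seg 1: a=-5, c=M1/2=89/21, d=(M2−M1)/(6·1)=-19/7, b=Δ1−h1·(2M1+M2)/6=115/21
seg 2: a=2, c=M2/2=-82/21, d=(M3−M2)/(6·3)=82/189, b=Δ2−h2·(2M2+M3)/6=122/21
t_q=3/4 → seg 0, τ=3/4; S=4+-152/21·τ+0·τ²+89/189·τ³=-551/448

  seg 0: a=4 b=-152/21 c=0 d=89/189
  seg 1: a=-5 b=115/21 c=89/21 d=-19/7
  seg 2: a=2 b=122/21 c=-82/21 d=82/189
S(3/4) = -551/448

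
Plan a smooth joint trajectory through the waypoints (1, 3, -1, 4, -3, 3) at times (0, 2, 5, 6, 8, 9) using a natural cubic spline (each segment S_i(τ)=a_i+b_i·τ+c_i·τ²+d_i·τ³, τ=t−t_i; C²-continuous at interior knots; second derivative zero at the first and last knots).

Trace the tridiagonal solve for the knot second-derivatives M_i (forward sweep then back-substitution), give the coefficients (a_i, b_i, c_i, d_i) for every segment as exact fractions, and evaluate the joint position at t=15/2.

Δ: Δ0=1, Δ1=-4/3, Δ2=5, Δ3=-7/2, Δ4=6
row 1: diag=10, rhs=-14; c'=3/10, d'=-7/5
row 2: denom=8−3·3/10=71/10; d'=(38−3·-7/5)/(71/10)=422/71
row 3: denom=6−1·10/71=416/71; d'=(-51−1·422/71)/(416/71)=-311/32
row 4: denom=6−2·71/208=553/104; d'=(57−2·-311/32)/(553/104)=15899/1106
back: M4=15899/1106
back: M3=-311/32−71/208·15899/1106=-8088/553
back: M2=422/71−10/71·-8088/553=4426/553
back: M1=-7/5−3/10·4426/553=-2102/553
M: M0=0, M1=-2102/553, M2=4426/553, M3=-8088/553, M4=15899/1106, M5=0
seg 0: a=1, c=M0/2=0, d=(M1−M0)/(6·2)=-1051/3318, b=Δ0−h0·(2M0+M1)/6=3761/1659
seg 1: a=3, c=M1/2=-1051/553, d=(M2−M1)/(6·3)=1088/1659, b=Δ1−h1·(2M1+M2)/6=-2545/1659
seg 2: a=-1, c=M2/2=2213/553, d=(M3−M2)/(6·1)=-6257/1659, b=Δ2−h2·(2M2+M3)/6=7913/1659
seg 3: a=4, c=M3/2=-4044/553, d=(M4−M3)/(6·2)=32075/13272, b=Δ3−h3·(2M3+M4)/6=2420/1659
seg 4: a=-3, c=M4/2=15899/2212, d=(M5−M4)/(6·1)=-15899/6636, b=Δ4−h4·(2M4+M5)/6=4009/3318
t_q=15/2 → seg 3, τ=3/2; S=4+2420/1659·τ+-4044/553·τ²+32075/13272·τ³=-74653/35392

  seg 0: a=1 b=3761/1659 c=0 d=-1051/3318
  seg 1: a=3 b=-2545/1659 c=-1051/553 d=1088/1659
  seg 2: a=-1 b=7913/1659 c=2213/553 d=-6257/1659
  seg 3: a=4 b=2420/1659 c=-4044/553 d=32075/13272
  seg 4: a=-3 b=4009/3318 c=15899/2212 d=-15899/6636
S(15/2) = -74653/35392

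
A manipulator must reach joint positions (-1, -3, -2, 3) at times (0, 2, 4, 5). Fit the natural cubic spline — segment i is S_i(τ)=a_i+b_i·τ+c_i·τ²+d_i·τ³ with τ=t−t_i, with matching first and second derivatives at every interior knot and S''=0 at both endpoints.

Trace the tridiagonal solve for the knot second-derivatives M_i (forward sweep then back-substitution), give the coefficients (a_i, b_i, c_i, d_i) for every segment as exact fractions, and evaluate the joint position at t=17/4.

  seg 0: a=-1 b=-1 c=0 d=0
  seg 1: a=-3 b=-1 c=0 d=3/8
  seg 2: a=-2 b=7/2 c=9/4 d=-3/4
S(17/4) = -255/256

Δ: Δ0=-1, Δ1=1/2, Δ2=5
row 1: diag=8, rhs=9; c'=1/4, d'=9/8
row 2: denom=6−2·1/4=11/2; d'=(27−2·9/8)/(11/2)=9/2
back: M2=9/2
back: M1=9/8−1/4·9/2=0
M: M0=0, M1=0, M2=9/2, M3=0
seg 0: a=-1, c=M0/2=0, d=(M1−M0)/(6·2)=0, b=Δ0−h0·(2M0+M1)/6=-1
seg 1: a=-3, c=M1/2=0, d=(M2−M1)/(6·2)=3/8, b=Δ1−h1·(2M1+M2)/6=-1
seg 2: a=-2, c=M2/2=9/4, d=(M3−M2)/(6·1)=-3/4, b=Δ2−h2·(2M2+M3)/6=7/2
t_q=17/4 → seg 2, τ=1/4; S=-2+7/2·τ+9/4·τ²+-3/4·τ³=-255/256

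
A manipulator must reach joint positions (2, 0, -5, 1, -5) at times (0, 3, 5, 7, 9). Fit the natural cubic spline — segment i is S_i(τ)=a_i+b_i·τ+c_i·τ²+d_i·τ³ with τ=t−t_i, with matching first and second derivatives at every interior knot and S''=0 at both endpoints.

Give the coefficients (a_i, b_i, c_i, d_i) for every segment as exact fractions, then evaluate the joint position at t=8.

  seg 0: a=2 b=431/852 c=0 d=-37/284
  seg 1: a=0 b=-1283/426 c=-333/284 d=1217/1704
  seg 2: a=-5 b=185/213 c=221/71 d=-218/213
  seg 3: a=1 b=221/213 c=-215/71 d=215/426
S(8) = -69/142

Δ: Δ0=-2/3, Δ1=-5/2, Δ2=3, Δ3=-3
row 1: diag=10, rhs=-11; c'=1/5, d'=-11/10
row 2: denom=8−2·1/5=38/5; d'=(33−2·-11/10)/(38/5)=88/19
row 3: denom=8−2·5/19=142/19; d'=(-36−2·88/19)/(142/19)=-430/71
back: M3=-430/71
back: M2=88/19−5/19·-430/71=442/71
back: M1=-11/10−1/5·442/71=-333/142
M: M0=0, M1=-333/142, M2=442/71, M3=-430/71, M4=0
seg 0: a=2, c=M0/2=0, d=(M1−M0)/(6·3)=-37/284, b=Δ0−h0·(2M0+M1)/6=431/852
seg 1: a=0, c=M1/2=-333/284, d=(M2−M1)/(6·2)=1217/1704, b=Δ1−h1·(2M1+M2)/6=-1283/426
seg 2: a=-5, c=M2/2=221/71, d=(M3−M2)/(6·2)=-218/213, b=Δ2−h2·(2M2+M3)/6=185/213
seg 3: a=1, c=M3/2=-215/71, d=(M4−M3)/(6·2)=215/426, b=Δ3−h3·(2M3+M4)/6=221/213
t_q=8 → seg 3, τ=1; S=1+221/213·τ+-215/71·τ²+215/426·τ³=-69/142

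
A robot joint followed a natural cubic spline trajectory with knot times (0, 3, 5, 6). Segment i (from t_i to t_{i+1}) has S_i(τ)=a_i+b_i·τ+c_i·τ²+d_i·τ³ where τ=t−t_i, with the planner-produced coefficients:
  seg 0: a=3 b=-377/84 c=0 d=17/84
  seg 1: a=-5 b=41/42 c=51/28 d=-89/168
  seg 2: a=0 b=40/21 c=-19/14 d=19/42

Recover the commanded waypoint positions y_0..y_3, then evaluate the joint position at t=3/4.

y_0=3 y_1=-5 y_2=0 y_3=1
S(3/4) = -503/1792

y_0 = S_0(0) = a_0 = 3
y_1 = S_1(0) = a_1 = -5
y_2 = S_2(0) = a_2 = 0
y_3 = S_2(1) = 1
t_q=3/4 is in segment 0 (τ=3/4); S_0(τ)=-503/1792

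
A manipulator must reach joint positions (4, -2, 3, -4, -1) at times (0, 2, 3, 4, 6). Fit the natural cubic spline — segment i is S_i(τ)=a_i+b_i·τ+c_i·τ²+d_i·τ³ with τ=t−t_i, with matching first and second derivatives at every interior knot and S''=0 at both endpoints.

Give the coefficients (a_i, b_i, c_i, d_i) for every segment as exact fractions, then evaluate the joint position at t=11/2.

Δ: Δ0=-3, Δ1=5, Δ2=-7, Δ3=3/2
row 1: diag=6, rhs=48; c'=1/6, d'=8
row 2: denom=4−1·1/6=23/6; d'=(-72−1·8)/(23/6)=-480/23
row 3: denom=6−1·6/23=132/23; d'=(51−1·-480/23)/(132/23)=551/44
back: M3=551/44
back: M2=-480/23−6/23·551/44=-531/22
back: M1=8−1/6·-531/22=529/44
M: M0=0, M1=529/44, M2=-531/22, M3=551/44, M4=0
seg 0: a=4, c=M0/2=0, d=(M1−M0)/(6·2)=529/528, b=Δ0−h0·(2M0+M1)/6=-925/132
seg 1: a=-2, c=M1/2=529/88, d=(M2−M1)/(6·1)=-1591/264, b=Δ1−h1·(2M1+M2)/6=331/66
seg 2: a=3, c=M2/2=-531/44, d=(M3−M2)/(6·1)=1613/264, b=Δ2−h2·(2M2+M3)/6=-25/24
seg 3: a=-4, c=M3/2=551/88, d=(M4−M3)/(6·2)=-551/528, b=Δ3−h3·(2M3+M4)/6=-226/33
t_q=11/2 → seg 3, τ=3/2; S=-4+-226/33·τ+551/88·τ²+-551/528·τ³=-5219/1408

  seg 0: a=4 b=-925/132 c=0 d=529/528
  seg 1: a=-2 b=331/66 c=529/88 d=-1591/264
  seg 2: a=3 b=-25/24 c=-531/44 d=1613/264
  seg 3: a=-4 b=-226/33 c=551/88 d=-551/528
S(11/2) = -5219/1408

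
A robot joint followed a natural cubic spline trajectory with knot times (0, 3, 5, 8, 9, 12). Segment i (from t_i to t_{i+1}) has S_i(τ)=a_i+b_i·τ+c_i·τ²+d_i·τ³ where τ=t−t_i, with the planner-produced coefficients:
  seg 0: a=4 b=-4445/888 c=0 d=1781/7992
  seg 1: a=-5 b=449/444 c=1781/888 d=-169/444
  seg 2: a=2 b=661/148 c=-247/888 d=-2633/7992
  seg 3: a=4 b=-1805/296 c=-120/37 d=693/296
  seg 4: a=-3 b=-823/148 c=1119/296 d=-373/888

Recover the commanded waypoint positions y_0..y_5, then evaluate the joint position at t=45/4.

y_0 = S_0(0) = a_0 = 4
y_1 = S_1(0) = a_1 = -5
y_2 = S_2(0) = a_2 = 2
y_3 = S_3(0) = a_3 = 4
y_4 = S_4(0) = a_4 = -3
y_5 = S_4(3) = 3
t_q=45/4 is in segment 4 (τ=9/4); S_4(τ)=-21939/18944

y_0=4 y_1=-5 y_2=2 y_3=4 y_4=-3 y_5=3
S(45/4) = -21939/18944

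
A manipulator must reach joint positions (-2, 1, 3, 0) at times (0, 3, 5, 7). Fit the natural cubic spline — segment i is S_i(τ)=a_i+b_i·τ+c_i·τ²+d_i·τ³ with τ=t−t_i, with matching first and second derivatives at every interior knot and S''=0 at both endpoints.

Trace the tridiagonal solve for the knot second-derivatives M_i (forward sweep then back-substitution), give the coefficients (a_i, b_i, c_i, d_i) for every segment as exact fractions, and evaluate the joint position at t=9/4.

  seg 0: a=-2 b=61/76 c=0 d=5/228
  seg 1: a=1 b=53/38 c=15/76 d=-15/76
  seg 2: a=3 b=-7/38 c=-75/76 d=25/152
S(9/4) = 271/4864

Δ: Δ0=1, Δ1=1, Δ2=-3/2
row 1: diag=10, rhs=0; c'=1/5, d'=0
row 2: denom=8−2·1/5=38/5; d'=(-15−2·0)/(38/5)=-75/38
back: M2=-75/38
back: M1=0−1/5·-75/38=15/38
M: M0=0, M1=15/38, M2=-75/38, M3=0
seg 0: a=-2, c=M0/2=0, d=(M1−M0)/(6·3)=5/228, b=Δ0−h0·(2M0+M1)/6=61/76
seg 1: a=1, c=M1/2=15/76, d=(M2−M1)/(6·2)=-15/76, b=Δ1−h1·(2M1+M2)/6=53/38
seg 2: a=3, c=M2/2=-75/76, d=(M3−M2)/(6·2)=25/152, b=Δ2−h2·(2M2+M3)/6=-7/38
t_q=9/4 → seg 0, τ=9/4; S=-2+61/76·τ+0·τ²+5/228·τ³=271/4864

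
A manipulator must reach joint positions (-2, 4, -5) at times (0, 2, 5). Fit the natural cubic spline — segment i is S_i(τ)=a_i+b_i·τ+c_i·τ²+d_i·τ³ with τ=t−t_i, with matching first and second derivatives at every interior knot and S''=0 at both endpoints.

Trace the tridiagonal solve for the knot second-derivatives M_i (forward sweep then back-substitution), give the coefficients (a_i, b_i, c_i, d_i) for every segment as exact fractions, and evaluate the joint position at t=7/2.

  seg 0: a=-2 b=21/5 c=0 d=-3/10
  seg 1: a=4 b=3/5 c=-9/5 d=1/5
S(7/2) = 61/40

Δ: Δ0=3, Δ1=-3
row 1: diag=10, rhs=-36; c'=3/10, d'=-18/5
back: M1=-18/5
M: M0=0, M1=-18/5, M2=0
seg 0: a=-2, c=M0/2=0, d=(M1−M0)/(6·2)=-3/10, b=Δ0−h0·(2M0+M1)/6=21/5
seg 1: a=4, c=M1/2=-9/5, d=(M2−M1)/(6·3)=1/5, b=Δ1−h1·(2M1+M2)/6=3/5
t_q=7/2 → seg 1, τ=3/2; S=4+3/5·τ+-9/5·τ²+1/5·τ³=61/40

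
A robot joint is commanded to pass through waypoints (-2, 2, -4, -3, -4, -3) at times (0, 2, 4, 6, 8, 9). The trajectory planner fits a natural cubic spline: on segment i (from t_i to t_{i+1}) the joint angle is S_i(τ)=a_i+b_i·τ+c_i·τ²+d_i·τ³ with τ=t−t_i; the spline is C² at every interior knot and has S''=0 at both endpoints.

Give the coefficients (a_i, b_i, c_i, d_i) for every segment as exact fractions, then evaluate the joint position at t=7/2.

Δ: Δ0=2, Δ1=-3, Δ2=1/2, Δ3=-1/2, Δ4=1
row 1: diag=8, rhs=-30; c'=1/4, d'=-15/4
row 2: denom=8−2·1/4=15/2; d'=(21−2·-15/4)/(15/2)=19/5
row 3: denom=8−2·4/15=112/15; d'=(-6−2·19/5)/(112/15)=-51/28
row 4: denom=6−2·15/56=153/28; d'=(9−2·-51/28)/(153/28)=118/51
back: M4=118/51
back: M3=-51/28−15/56·118/51=-83/34
back: M2=19/5−4/15·-83/34=227/51
back: M1=-15/4−1/4·227/51=-248/51
M: M0=0, M1=-248/51, M2=227/51, M3=-83/34, M4=118/51, M5=0
seg 0: a=-2, c=M0/2=0, d=(M1−M0)/(6·2)=-62/153, b=Δ0−h0·(2M0+M1)/6=554/153
seg 1: a=2, c=M1/2=-124/51, d=(M2−M1)/(6·2)=475/612, b=Δ1−h1·(2M1+M2)/6=-190/153
seg 2: a=-4, c=M2/2=227/102, d=(M3−M2)/(6·2)=-703/1224, b=Δ2−h2·(2M2+M3)/6=-253/153
seg 3: a=-3, c=M3/2=-83/68, d=(M4−M3)/(6·2)=485/1224, b=Δ3−h3·(2M3+M4)/6=109/306
seg 4: a=-4, c=M4/2=59/51, d=(M5−M4)/(6·1)=-59/153, b=Δ4−h4·(2M4+M5)/6=35/153
t_q=7/2 → seg 1, τ=3/2; S=2+-190/153·τ+-124/51·τ²+475/612·τ³=-4429/1632

  seg 0: a=-2 b=554/153 c=0 d=-62/153
  seg 1: a=2 b=-190/153 c=-124/51 d=475/612
  seg 2: a=-4 b=-253/153 c=227/102 d=-703/1224
  seg 3: a=-3 b=109/306 c=-83/68 d=485/1224
  seg 4: a=-4 b=35/153 c=59/51 d=-59/153
S(7/2) = -4429/1632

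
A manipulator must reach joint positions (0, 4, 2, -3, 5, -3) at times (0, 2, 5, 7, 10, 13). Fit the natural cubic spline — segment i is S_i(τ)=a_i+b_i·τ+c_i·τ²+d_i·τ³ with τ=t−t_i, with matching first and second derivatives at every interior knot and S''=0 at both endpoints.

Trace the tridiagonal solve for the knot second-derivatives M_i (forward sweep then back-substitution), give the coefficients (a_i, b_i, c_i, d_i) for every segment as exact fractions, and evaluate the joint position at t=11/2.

Δ: Δ0=2, Δ1=-2/3, Δ2=-5/2, Δ3=8/3, Δ4=-8/3
row 1: diag=10, rhs=-16; c'=3/10, d'=-8/5
row 2: denom=10−3·3/10=91/10; d'=(-11−3·-8/5)/(91/10)=-62/91
row 3: denom=10−2·20/91=870/91; d'=(31−2·-62/91)/(870/91)=589/174
row 4: denom=12−3·91/290=3207/290; d'=(-32−3·589/174)/(3207/290)=-4075/1069
back: M4=-4075/1069
back: M3=589/174−91/290·-4075/1069=14692/3207
back: M2=-62/91−20/91·14692/3207=-5414/3207
back: M1=-8/5−3/10·-5414/3207=-1169/1069
M: M0=0, M1=-1169/1069, M2=-5414/3207, M3=14692/3207, M4=-4075/1069, M5=0
seg 0: a=0, c=M0/2=0, d=(M1−M0)/(6·2)=-1169/12828, b=Δ0−h0·(2M0+M1)/6=7583/3207
seg 1: a=4, c=M1/2=-1169/2138, d=(M2−M1)/(6·3)=-1907/57726, b=Δ1−h1·(2M1+M2)/6=4076/3207
seg 2: a=2, c=M2/2=-2707/3207, d=(M3−M2)/(6·2)=1117/2138, b=Δ2−h2·(2M2+M3)/6=-18611/6414
seg 3: a=-3, c=M3/2=7346/3207, d=(M4−M3)/(6·3)=-26917/57726, b=Δ3−h3·(2M3+M4)/6=-55/6414
seg 4: a=5, c=M4/2=-4075/2138, d=(M5−M4)/(6·3)=4075/19242, b=Δ4−h4·(2M4+M5)/6=3673/3207
t_q=11/2 → seg 2, τ=1/2; S=2+-18611/6414·τ+-2707/3207·τ²+1117/2138·τ³=6901/17104

  seg 0: a=0 b=7583/3207 c=0 d=-1169/12828
  seg 1: a=4 b=4076/3207 c=-1169/2138 d=-1907/57726
  seg 2: a=2 b=-18611/6414 c=-2707/3207 d=1117/2138
  seg 3: a=-3 b=-55/6414 c=7346/3207 d=-26917/57726
  seg 4: a=5 b=3673/3207 c=-4075/2138 d=4075/19242
S(11/2) = 6901/17104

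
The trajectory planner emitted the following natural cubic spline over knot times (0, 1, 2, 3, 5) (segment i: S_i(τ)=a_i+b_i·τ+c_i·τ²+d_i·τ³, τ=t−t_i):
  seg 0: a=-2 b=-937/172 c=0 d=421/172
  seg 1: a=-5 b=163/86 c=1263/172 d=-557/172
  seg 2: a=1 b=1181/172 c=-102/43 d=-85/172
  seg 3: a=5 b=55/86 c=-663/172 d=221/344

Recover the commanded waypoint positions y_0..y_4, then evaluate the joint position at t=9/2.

y_0=-2 y_1=-5 y_2=1 y_3=5 y_4=-4
S(9/2) = -1501/2752

y_0 = S_0(0) = a_0 = -2
y_1 = S_1(0) = a_1 = -5
y_2 = S_2(0) = a_2 = 1
y_3 = S_3(0) = a_3 = 5
y_4 = S_3(2) = -4
t_q=9/2 is in segment 3 (τ=3/2); S_3(τ)=-1501/2752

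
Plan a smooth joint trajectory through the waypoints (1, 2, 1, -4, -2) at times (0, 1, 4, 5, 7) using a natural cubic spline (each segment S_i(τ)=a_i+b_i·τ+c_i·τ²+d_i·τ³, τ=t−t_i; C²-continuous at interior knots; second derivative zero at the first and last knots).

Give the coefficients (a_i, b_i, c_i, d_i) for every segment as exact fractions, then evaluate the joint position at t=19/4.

  seg 0: a=1 b=424/483 c=0 d=59/483
  seg 1: a=2 b=601/483 c=59/161 d=-431/1449
  seg 2: a=1 b=-2216/483 c=-372/161 d=131/69
  seg 3: a=-4 b=-1697/483 c=545/161 d=-545/966
S(19/4) = -1317/448

Δ: Δ0=1, Δ1=-1/3, Δ2=-5, Δ3=1
row 1: diag=8, rhs=-8; c'=3/8, d'=-1
row 2: denom=8−3·3/8=55/8; d'=(-28−3·-1)/(55/8)=-40/11
row 3: denom=6−1·8/55=322/55; d'=(36−1·-40/11)/(322/55)=1090/161
back: M3=1090/161
back: M2=-40/11−8/55·1090/161=-744/161
back: M1=-1−3/8·-744/161=118/161
M: M0=0, M1=118/161, M2=-744/161, M3=1090/161, M4=0
seg 0: a=1, c=M0/2=0, d=(M1−M0)/(6·1)=59/483, b=Δ0−h0·(2M0+M1)/6=424/483
seg 1: a=2, c=M1/2=59/161, d=(M2−M1)/(6·3)=-431/1449, b=Δ1−h1·(2M1+M2)/6=601/483
seg 2: a=1, c=M2/2=-372/161, d=(M3−M2)/(6·1)=131/69, b=Δ2−h2·(2M2+M3)/6=-2216/483
seg 3: a=-4, c=M3/2=545/161, d=(M4−M3)/(6·2)=-545/966, b=Δ3−h3·(2M3+M4)/6=-1697/483
t_q=19/4 → seg 2, τ=3/4; S=1+-2216/483·τ+-372/161·τ²+131/69·τ³=-1317/448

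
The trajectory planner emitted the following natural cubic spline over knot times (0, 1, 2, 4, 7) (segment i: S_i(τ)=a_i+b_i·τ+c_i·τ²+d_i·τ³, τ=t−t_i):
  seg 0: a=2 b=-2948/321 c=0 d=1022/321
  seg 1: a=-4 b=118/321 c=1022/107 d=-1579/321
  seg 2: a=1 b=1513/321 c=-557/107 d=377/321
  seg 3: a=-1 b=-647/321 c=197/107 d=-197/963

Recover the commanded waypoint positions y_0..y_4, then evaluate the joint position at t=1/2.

y_0 = S_0(0) = a_0 = 2
y_1 = S_1(0) = a_1 = -4
y_2 = S_2(0) = a_2 = 1
y_3 = S_3(0) = a_3 = -1
y_4 = S_3(3) = 4
t_q=1/2 is in segment 0 (τ=1/2); S_0(τ)=-939/428

y_0=2 y_1=-4 y_2=1 y_3=-1 y_4=4
S(1/2) = -939/428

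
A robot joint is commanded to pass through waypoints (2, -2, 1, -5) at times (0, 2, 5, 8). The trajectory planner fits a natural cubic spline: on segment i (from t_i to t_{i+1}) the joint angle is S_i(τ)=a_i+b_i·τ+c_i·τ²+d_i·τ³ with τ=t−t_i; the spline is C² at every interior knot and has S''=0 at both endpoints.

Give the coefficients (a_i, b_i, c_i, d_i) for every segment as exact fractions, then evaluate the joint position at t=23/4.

Δ: Δ0=-2, Δ1=1, Δ2=-2
row 1: diag=10, rhs=18; c'=3/10, d'=9/5
row 2: denom=12−3·3/10=111/10; d'=(-18−3·9/5)/(111/10)=-78/37
back: M2=-78/37
back: M1=9/5−3/10·-78/37=90/37
M: M0=0, M1=90/37, M2=-78/37, M3=0
seg 0: a=2, c=M0/2=0, d=(M1−M0)/(6·2)=15/74, b=Δ0−h0·(2M0+M1)/6=-104/37
seg 1: a=-2, c=M1/2=45/37, d=(M2−M1)/(6·3)=-28/111, b=Δ1−h1·(2M1+M2)/6=-14/37
seg 2: a=1, c=M2/2=-39/37, d=(M3−M2)/(6·3)=13/111, b=Δ2−h2·(2M2+M3)/6=4/37
t_q=23/4 → seg 2, τ=3/4; S=1+4/37·τ+-39/37·τ²+13/111·τ³=1273/2368

  seg 0: a=2 b=-104/37 c=0 d=15/74
  seg 1: a=-2 b=-14/37 c=45/37 d=-28/111
  seg 2: a=1 b=4/37 c=-39/37 d=13/111
S(23/4) = 1273/2368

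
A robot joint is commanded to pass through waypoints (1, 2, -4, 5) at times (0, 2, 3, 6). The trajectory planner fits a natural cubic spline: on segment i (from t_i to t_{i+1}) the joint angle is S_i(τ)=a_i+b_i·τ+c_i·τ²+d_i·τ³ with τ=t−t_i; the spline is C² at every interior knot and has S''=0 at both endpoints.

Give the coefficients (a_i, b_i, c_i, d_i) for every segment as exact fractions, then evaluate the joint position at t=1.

  seg 0: a=1 b=291/94 c=0 d=-61/94
  seg 1: a=2 b=-441/94 c=-183/47 d=243/94
  seg 2: a=-4 b=-222/47 c=363/94 d=-121/282
S(1) = 162/47

Δ: Δ0=1/2, Δ1=-6, Δ2=3
row 1: diag=6, rhs=-39; c'=1/6, d'=-13/2
row 2: denom=8−1·1/6=47/6; d'=(54−1·-13/2)/(47/6)=363/47
back: M2=363/47
back: M1=-13/2−1/6·363/47=-366/47
M: M0=0, M1=-366/47, M2=363/47, M3=0
seg 0: a=1, c=M0/2=0, d=(M1−M0)/(6·2)=-61/94, b=Δ0−h0·(2M0+M1)/6=291/94
seg 1: a=2, c=M1/2=-183/47, d=(M2−M1)/(6·1)=243/94, b=Δ1−h1·(2M1+M2)/6=-441/94
seg 2: a=-4, c=M2/2=363/94, d=(M3−M2)/(6·3)=-121/282, b=Δ2−h2·(2M2+M3)/6=-222/47
t_q=1 → seg 0, τ=1; S=1+291/94·τ+0·τ²+-61/94·τ³=162/47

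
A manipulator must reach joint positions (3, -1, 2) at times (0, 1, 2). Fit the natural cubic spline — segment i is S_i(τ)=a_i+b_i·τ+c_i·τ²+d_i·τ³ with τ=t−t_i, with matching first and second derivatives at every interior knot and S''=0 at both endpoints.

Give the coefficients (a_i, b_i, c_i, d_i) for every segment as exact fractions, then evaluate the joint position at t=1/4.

Δ: Δ0=-4, Δ1=3
row 1: diag=4, rhs=42; c'=1/4, d'=21/2
back: M1=21/2
M: M0=0, M1=21/2, M2=0
seg 0: a=3, c=M0/2=0, d=(M1−M0)/(6·1)=7/4, b=Δ0−h0·(2M0+M1)/6=-23/4
seg 1: a=-1, c=M1/2=21/4, d=(M2−M1)/(6·1)=-7/4, b=Δ1−h1·(2M1+M2)/6=-1/2
t_q=1/4 → seg 0, τ=1/4; S=3+-23/4·τ+0·τ²+7/4·τ³=407/256

  seg 0: a=3 b=-23/4 c=0 d=7/4
  seg 1: a=-1 b=-1/2 c=21/4 d=-7/4
S(1/4) = 407/256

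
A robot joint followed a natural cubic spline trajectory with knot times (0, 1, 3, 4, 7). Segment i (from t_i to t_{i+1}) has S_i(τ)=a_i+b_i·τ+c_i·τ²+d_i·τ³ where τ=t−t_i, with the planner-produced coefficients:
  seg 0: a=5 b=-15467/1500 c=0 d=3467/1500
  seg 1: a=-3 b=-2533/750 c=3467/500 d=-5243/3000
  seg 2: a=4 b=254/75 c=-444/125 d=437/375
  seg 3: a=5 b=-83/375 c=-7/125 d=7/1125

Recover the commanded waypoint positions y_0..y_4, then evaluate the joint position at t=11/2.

y_0=5 y_1=-3 y_2=4 y_3=5 y_4=4
S(11/2) = 4563/1000

y_0 = S_0(0) = a_0 = 5
y_1 = S_1(0) = a_1 = -3
y_2 = S_2(0) = a_2 = 4
y_3 = S_3(0) = a_3 = 5
y_4 = S_3(3) = 4
t_q=11/2 is in segment 3 (τ=3/2); S_3(τ)=4563/1000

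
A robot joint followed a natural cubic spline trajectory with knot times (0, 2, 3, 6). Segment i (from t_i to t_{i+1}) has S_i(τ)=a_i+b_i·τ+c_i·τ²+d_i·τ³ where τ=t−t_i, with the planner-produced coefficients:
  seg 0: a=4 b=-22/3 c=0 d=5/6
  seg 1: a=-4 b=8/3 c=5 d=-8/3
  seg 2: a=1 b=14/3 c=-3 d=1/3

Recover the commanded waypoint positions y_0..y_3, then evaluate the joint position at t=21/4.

y_0 = S_0(0) = a_0 = 4
y_1 = S_1(0) = a_1 = -4
y_2 = S_2(0) = a_2 = 1
y_3 = S_2(3) = -3
t_q=21/4 is in segment 2 (τ=9/4); S_2(τ)=7/64

y_0=4 y_1=-4 y_2=1 y_3=-3
S(21/4) = 7/64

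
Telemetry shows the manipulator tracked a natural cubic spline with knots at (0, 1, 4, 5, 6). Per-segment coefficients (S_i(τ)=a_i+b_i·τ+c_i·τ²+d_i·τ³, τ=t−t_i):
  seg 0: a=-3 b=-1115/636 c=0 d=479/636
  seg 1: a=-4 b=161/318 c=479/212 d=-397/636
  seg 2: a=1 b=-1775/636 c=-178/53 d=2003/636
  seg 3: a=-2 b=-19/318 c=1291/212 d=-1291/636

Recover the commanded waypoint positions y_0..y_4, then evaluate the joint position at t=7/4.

y_0 = S_0(0) = a_0 = -3
y_1 = S_1(0) = a_1 = -4
y_2 = S_2(0) = a_2 = 1
y_3 = S_3(0) = a_3 = -2
y_4 = S_3(1) = 2
t_q=7/4 is in segment 1 (τ=3/4); S_1(τ)=-35449/13568

y_0=-3 y_1=-4 y_2=1 y_3=-2 y_4=2
S(7/4) = -35449/13568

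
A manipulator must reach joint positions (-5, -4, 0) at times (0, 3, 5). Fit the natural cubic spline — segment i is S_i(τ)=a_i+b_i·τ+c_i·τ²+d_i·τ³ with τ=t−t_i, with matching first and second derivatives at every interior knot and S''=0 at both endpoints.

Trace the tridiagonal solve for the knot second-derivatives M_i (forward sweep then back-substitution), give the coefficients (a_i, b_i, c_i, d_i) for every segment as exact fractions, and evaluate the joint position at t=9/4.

  seg 0: a=-5 b=-1/6 c=0 d=1/18
  seg 1: a=-4 b=4/3 c=1/2 d=-1/12
S(9/4) = -607/128

Δ: Δ0=1/3, Δ1=2
row 1: diag=10, rhs=10; c'=1/5, d'=1
back: M1=1
M: M0=0, M1=1, M2=0
seg 0: a=-5, c=M0/2=0, d=(M1−M0)/(6·3)=1/18, b=Δ0−h0·(2M0+M1)/6=-1/6
seg 1: a=-4, c=M1/2=1/2, d=(M2−M1)/(6·2)=-1/12, b=Δ1−h1·(2M1+M2)/6=4/3
t_q=9/4 → seg 0, τ=9/4; S=-5+-1/6·τ+0·τ²+1/18·τ³=-607/128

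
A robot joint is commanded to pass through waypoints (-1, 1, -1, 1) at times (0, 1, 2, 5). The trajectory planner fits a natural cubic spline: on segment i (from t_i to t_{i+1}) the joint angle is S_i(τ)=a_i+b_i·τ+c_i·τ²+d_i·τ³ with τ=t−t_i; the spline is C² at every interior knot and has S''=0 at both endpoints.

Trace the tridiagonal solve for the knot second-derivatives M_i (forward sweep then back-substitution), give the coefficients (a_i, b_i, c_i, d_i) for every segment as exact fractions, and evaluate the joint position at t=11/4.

  seg 0: a=-1 b=290/93 c=0 d=-104/93
  seg 1: a=1 b=-22/93 c=-104/31 d=148/93
  seg 2: a=-1 b=-202/93 c=44/31 d=-44/279
S(11/4) = -941/496

Δ: Δ0=2, Δ1=-2, Δ2=2/3
row 1: diag=4, rhs=-24; c'=1/4, d'=-6
row 2: denom=8−1·1/4=31/4; d'=(16−1·-6)/(31/4)=88/31
back: M2=88/31
back: M1=-6−1/4·88/31=-208/31
M: M0=0, M1=-208/31, M2=88/31, M3=0
seg 0: a=-1, c=M0/2=0, d=(M1−M0)/(6·1)=-104/93, b=Δ0−h0·(2M0+M1)/6=290/93
seg 1: a=1, c=M1/2=-104/31, d=(M2−M1)/(6·1)=148/93, b=Δ1−h1·(2M1+M2)/6=-22/93
seg 2: a=-1, c=M2/2=44/31, d=(M3−M2)/(6·3)=-44/279, b=Δ2−h2·(2M2+M3)/6=-202/93
t_q=11/4 → seg 2, τ=3/4; S=-1+-202/93·τ+44/31·τ²+-44/279·τ³=-941/496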